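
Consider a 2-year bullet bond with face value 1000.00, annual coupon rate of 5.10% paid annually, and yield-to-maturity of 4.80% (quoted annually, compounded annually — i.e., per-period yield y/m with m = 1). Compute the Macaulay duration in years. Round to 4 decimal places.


Coupon per period c = face * coupon_rate / m = 51.000000
Periods per year m = 1; per-period yield y/m = 0.048000
Number of cashflows N = 2
Cashflows (t years, CF_t, discount factor 1/(1+y/m)^(m*t), PV):
  t = 1.0000: CF_t = 51.000000, DF = 0.954198, PV = 48.664122
  t = 2.0000: CF_t = 1051.000000, DF = 0.910495, PV = 956.929957
Price P = sum_t PV_t = 1005.594080
Macaulay numerator sum_t t * PV_t:
  t * PV_t at t = 1.0000: 48.664122
  t * PV_t at t = 2.0000: 1913.859915
Macaulay duration D = (sum_t t * PV_t) / P = 1962.524037 / 1005.594080 = 1.951607

Answer: Macaulay duration = 1.9516 years


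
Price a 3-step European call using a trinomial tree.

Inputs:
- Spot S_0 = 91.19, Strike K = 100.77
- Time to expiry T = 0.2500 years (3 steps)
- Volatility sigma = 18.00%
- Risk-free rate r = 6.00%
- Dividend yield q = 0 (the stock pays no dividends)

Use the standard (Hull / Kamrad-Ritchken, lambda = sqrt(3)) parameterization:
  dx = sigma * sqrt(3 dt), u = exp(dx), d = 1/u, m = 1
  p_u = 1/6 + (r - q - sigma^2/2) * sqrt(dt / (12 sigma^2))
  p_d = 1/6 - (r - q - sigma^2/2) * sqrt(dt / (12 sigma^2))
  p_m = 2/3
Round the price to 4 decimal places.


dt = T/N = 0.083333; dx = sigma*sqrt(3*dt) = 0.090000
u = exp(dx) = 1.094174; d = 1/u = 0.913931
p_u = 0.186944, p_m = 0.666667, p_d = 0.146389
Discount per step: exp(-r*dt) = 0.995012
Stock lattice S(k, j) with j the centered position index:
  k=0: S(0,+0) = 91.1900
  k=1: S(1,-1) = 83.3414; S(1,+0) = 91.1900; S(1,+1) = 99.7778
  k=2: S(2,-2) = 76.1683; S(2,-1) = 83.3414; S(2,+0) = 91.1900; S(2,+1) = 99.7778; S(2,+2) = 109.1743
  k=3: S(3,-3) = 69.6126; S(3,-2) = 76.1683; S(3,-1) = 83.3414; S(3,+0) = 91.1900; S(3,+1) = 99.7778; S(3,+2) = 109.1743; S(3,+3) = 119.4557
Terminal payoffs V(N, j) = max(S_T - K, 0):
  V(3,-3) = 0.000000; V(3,-2) = 0.000000; V(3,-1) = 0.000000; V(3,+0) = 0.000000; V(3,+1) = 0.000000; V(3,+2) = 8.404251; V(3,+3) = 18.685658
Backward induction: V(k, j) = exp(-r*dt) * [p_u * V(k+1, j+1) + p_m * V(k+1, j) + p_d * V(k+1, j-1)]
  V(2,-2) = exp(-r*dt) * [p_u*0.000000 + p_m*0.000000 + p_d*0.000000] = 0.000000
  V(2,-1) = exp(-r*dt) * [p_u*0.000000 + p_m*0.000000 + p_d*0.000000] = 0.000000
  V(2,+0) = exp(-r*dt) * [p_u*0.000000 + p_m*0.000000 + p_d*0.000000] = 0.000000
  V(2,+1) = exp(-r*dt) * [p_u*8.404251 + p_m*0.000000 + p_d*0.000000] = 1.563292
  V(2,+2) = exp(-r*dt) * [p_u*18.685658 + p_m*8.404251 + p_d*0.000000] = 9.050648
  V(1,-1) = exp(-r*dt) * [p_u*0.000000 + p_m*0.000000 + p_d*0.000000] = 0.000000
  V(1,+0) = exp(-r*dt) * [p_u*1.563292 + p_m*0.000000 + p_d*0.000000] = 0.290791
  V(1,+1) = exp(-r*dt) * [p_u*9.050648 + p_m*1.563292 + p_d*0.000000] = 2.720526
  V(0,+0) = exp(-r*dt) * [p_u*2.720526 + p_m*0.290791 + p_d*0.000000] = 0.698945

Answer: Price = V(0,0) = 0.6989


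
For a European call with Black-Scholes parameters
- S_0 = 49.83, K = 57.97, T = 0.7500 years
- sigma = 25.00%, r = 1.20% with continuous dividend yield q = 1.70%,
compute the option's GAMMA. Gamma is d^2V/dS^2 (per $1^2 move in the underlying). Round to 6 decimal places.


d1 = -0.6079310029; d2 = -0.8244373538
phi(d1) = 0.3316322564; exp(-qT) = 0.9873309369; exp(-rT) = 0.9910403788
Gamma = exp(-qT) * phi(d1) / (S * sigma * sqrt(T)) = 0.9873309369 * 0.3316322564 / (49.8300 * 0.2500 * 0.8660254038) = 0.030350

Answer: Gamma = 0.030350


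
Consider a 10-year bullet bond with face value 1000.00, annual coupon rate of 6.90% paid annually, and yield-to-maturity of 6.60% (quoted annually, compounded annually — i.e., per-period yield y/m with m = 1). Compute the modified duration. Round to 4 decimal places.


Coupon per period c = face * coupon_rate / m = 69.000000
Periods per year m = 1; per-period yield y/m = 0.066000
Number of cashflows N = 10
Cashflows (t years, CF_t, discount factor 1/(1+y/m)^(m*t), PV):
  t = 1.0000: CF_t = 69.000000, DF = 0.938086, PV = 64.727955
  t = 2.0000: CF_t = 69.000000, DF = 0.880006, PV = 60.720408
  t = 3.0000: CF_t = 69.000000, DF = 0.825521, PV = 56.960983
  t = 4.0000: CF_t = 69.000000, DF = 0.774410, PV = 53.434318
  t = 5.0000: CF_t = 69.000000, DF = 0.726464, PV = 50.126002
  t = 6.0000: CF_t = 69.000000, DF = 0.681486, PV = 47.022516
  t = 7.0000: CF_t = 69.000000, DF = 0.639292, PV = 44.111178
  t = 8.0000: CF_t = 69.000000, DF = 0.599711, PV = 41.380092
  t = 9.0000: CF_t = 69.000000, DF = 0.562581, PV = 38.818098
  t = 10.0000: CF_t = 1069.000000, DF = 0.527750, PV = 564.164375
Price P = sum_t PV_t = 1021.465925
First compute Macaulay numerator sum_t t * PV_t:
  t * PV_t at t = 1.0000: 64.727955
  t * PV_t at t = 2.0000: 121.440816
  t * PV_t at t = 3.0000: 170.882949
  t * PV_t at t = 4.0000: 213.737273
  t * PV_t at t = 5.0000: 250.630010
  t * PV_t at t = 6.0000: 282.135096
  t * PV_t at t = 7.0000: 308.778247
  t * PV_t at t = 8.0000: 331.040737
  t * PV_t at t = 9.0000: 349.362879
  t * PV_t at t = 10.0000: 5641.643747
Macaulay duration D = 7734.379710 / 1021.465925 = 7.571843
Modified duration = D / (1 + y/m) = 7.571843 / (1 + 0.066000) = 7.103042

Answer: Modified duration = 7.1030


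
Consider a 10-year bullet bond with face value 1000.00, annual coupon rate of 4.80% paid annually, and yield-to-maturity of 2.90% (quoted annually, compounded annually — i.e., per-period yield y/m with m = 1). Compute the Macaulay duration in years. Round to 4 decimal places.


Coupon per period c = face * coupon_rate / m = 48.000000
Periods per year m = 1; per-period yield y/m = 0.029000
Number of cashflows N = 10
Cashflows (t years, CF_t, discount factor 1/(1+y/m)^(m*t), PV):
  t = 1.0000: CF_t = 48.000000, DF = 0.971817, PV = 46.647230
  t = 2.0000: CF_t = 48.000000, DF = 0.944429, PV = 45.332585
  t = 3.0000: CF_t = 48.000000, DF = 0.917812, PV = 44.054991
  t = 4.0000: CF_t = 48.000000, DF = 0.891946, PV = 42.813402
  t = 5.0000: CF_t = 48.000000, DF = 0.866808, PV = 41.606805
  t = 6.0000: CF_t = 48.000000, DF = 0.842379, PV = 40.434212
  t = 7.0000: CF_t = 48.000000, DF = 0.818639, PV = 39.294667
  t = 8.0000: CF_t = 48.000000, DF = 0.795567, PV = 38.187237
  t = 9.0000: CF_t = 48.000000, DF = 0.773146, PV = 37.111018
  t = 10.0000: CF_t = 1048.000000, DF = 0.751357, PV = 787.421983
Price P = sum_t PV_t = 1162.904130
Macaulay numerator sum_t t * PV_t:
  t * PV_t at t = 1.0000: 46.647230
  t * PV_t at t = 2.0000: 90.665171
  t * PV_t at t = 3.0000: 132.164972
  t * PV_t at t = 4.0000: 171.253608
  t * PV_t at t = 5.0000: 208.034023
  t * PV_t at t = 6.0000: 242.605275
  t * PV_t at t = 7.0000: 275.062670
  t * PV_t at t = 8.0000: 305.497898
  t * PV_t at t = 9.0000: 333.999160
  t * PV_t at t = 10.0000: 7874.219828
Macaulay duration D = (sum_t t * PV_t) / P = 9680.149834 / 1162.904130 = 8.324117

Answer: Macaulay duration = 8.3241 years


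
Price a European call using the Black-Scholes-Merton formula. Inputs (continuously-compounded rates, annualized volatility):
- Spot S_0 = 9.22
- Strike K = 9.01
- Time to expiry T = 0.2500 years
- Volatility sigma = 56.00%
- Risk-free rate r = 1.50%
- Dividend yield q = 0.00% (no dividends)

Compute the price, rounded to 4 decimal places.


Answer: Price = 1.1395

Derivation:
d1 = (ln(S/K) + (r - q + 0.5*sigma^2) * T) / (sigma * sqrt(T)) = 0.23567845
d2 = d1 - sigma * sqrt(T) = -0.04432155
exp(-rT) = 0.99625702; exp(-qT) = 1.00000000
C = S_0 * exp(-qT) * N(d1) - K * exp(-rT) * N(d2)
N(d1) = 0.59315890; N(d2) = 0.48232405
C = 9.2200 * 1.00000000 * 0.59315890 - 9.0100 * 0.99625702 * 0.48232405 = 1.1395


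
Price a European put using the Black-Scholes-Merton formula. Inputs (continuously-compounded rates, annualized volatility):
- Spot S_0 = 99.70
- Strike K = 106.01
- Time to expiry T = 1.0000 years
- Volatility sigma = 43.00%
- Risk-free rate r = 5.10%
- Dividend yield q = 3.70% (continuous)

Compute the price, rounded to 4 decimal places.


d1 = (ln(S/K) + (r - q + 0.5*sigma^2) * T) / (sigma * sqrt(T)) = 0.10484244
d2 = d1 - sigma * sqrt(T) = -0.32515756
exp(-rT) = 0.95027867; exp(-qT) = 0.96367614
P = K * exp(-rT) * N(-d2) - S_0 * exp(-qT) * N(-d1)
N(-d1) = 0.45825042; N(-d2) = 0.62746909
P = 106.0100 * 0.95027867 * 0.62746909 - 99.7000 * 0.96367614 * 0.45825042 = 19.1826

Answer: Price = 19.1826


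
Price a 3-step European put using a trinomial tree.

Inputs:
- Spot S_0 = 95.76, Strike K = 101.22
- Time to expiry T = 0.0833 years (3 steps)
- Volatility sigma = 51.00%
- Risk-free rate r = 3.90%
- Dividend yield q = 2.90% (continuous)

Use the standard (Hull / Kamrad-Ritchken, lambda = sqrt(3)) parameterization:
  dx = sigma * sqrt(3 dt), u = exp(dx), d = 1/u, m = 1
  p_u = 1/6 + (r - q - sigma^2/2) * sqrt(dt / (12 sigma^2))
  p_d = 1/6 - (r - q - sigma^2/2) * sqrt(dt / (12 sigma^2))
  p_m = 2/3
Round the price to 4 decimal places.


Answer: Price = V(0,0) = 8.9896

Derivation:
dt = T/N = 0.027767; dx = sigma*sqrt(3*dt) = 0.147195
u = exp(dx) = 1.158580; d = 1/u = 0.863126
p_u = 0.155344, p_m = 0.666667, p_d = 0.177990
Discount per step: exp(-r*dt) = 0.998918
Stock lattice S(k, j) with j the centered position index:
  k=0: S(0,+0) = 95.7600
  k=1: S(1,-1) = 82.6529; S(1,+0) = 95.7600; S(1,+1) = 110.9456
  k=2: S(2,-2) = 71.3399; S(2,-1) = 82.6529; S(2,+0) = 95.7600; S(2,+1) = 110.9456; S(2,+2) = 128.5393
  k=3: S(3,-3) = 61.5753; S(3,-2) = 71.3399; S(3,-1) = 82.6529; S(3,+0) = 95.7600; S(3,+1) = 110.9456; S(3,+2) = 128.5393; S(3,+3) = 148.9230
Terminal payoffs V(N, j) = max(K - S_T, 0):
  V(3,-3) = 39.644723; V(3,-2) = 29.880133; V(3,-1) = 18.567077; V(3,+0) = 5.460000; V(3,+1) = 0.000000; V(3,+2) = 0.000000; V(3,+3) = 0.000000
Backward induction: V(k, j) = exp(-r*dt) * [p_u * V(k+1, j+1) + p_m * V(k+1, j) + p_d * V(k+1, j-1)]
  V(2,-2) = exp(-r*dt) * [p_u*18.567077 + p_m*29.880133 + p_d*39.644723] = 29.828400
  V(2,-1) = exp(-r*dt) * [p_u*5.460000 + p_m*18.567077 + p_d*29.880133] = 18.524513
  V(2,+0) = exp(-r*dt) * [p_u*0.000000 + p_m*5.460000 + p_d*18.567077] = 6.937232
  V(2,+1) = exp(-r*dt) * [p_u*0.000000 + p_m*0.000000 + p_d*5.460000] = 0.970772
  V(2,+2) = exp(-r*dt) * [p_u*0.000000 + p_m*0.000000 + p_d*0.000000] = 0.000000
  V(1,-1) = exp(-r*dt) * [p_u*6.937232 + p_m*18.524513 + p_d*29.828400] = 18.716199
  V(1,+0) = exp(-r*dt) * [p_u*0.970772 + p_m*6.937232 + p_d*18.524513] = 8.064060
  V(1,+1) = exp(-r*dt) * [p_u*0.000000 + p_m*0.970772 + p_d*6.937232] = 1.879900
  V(0,+0) = exp(-r*dt) * [p_u*1.879900 + p_m*8.064060 + p_d*18.716199] = 8.989621


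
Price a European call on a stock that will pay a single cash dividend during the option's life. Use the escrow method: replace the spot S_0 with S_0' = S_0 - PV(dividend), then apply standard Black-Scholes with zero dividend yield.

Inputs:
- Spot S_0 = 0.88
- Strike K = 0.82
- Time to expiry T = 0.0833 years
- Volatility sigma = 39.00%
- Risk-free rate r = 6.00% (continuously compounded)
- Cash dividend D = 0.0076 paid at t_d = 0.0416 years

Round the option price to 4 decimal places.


PV(D) = D * exp(-r * t_d) = 0.0076 * 0.99750711 = 0.00758105
S_0' = S_0 - PV(D) = 0.8800 - 0.00758105 = 0.87241895
d1 = (ln(S_0'/K) + (r + sigma^2/2)*T) / (sigma*sqrt(T)) = 0.65118928
d2 = d1 - sigma*sqrt(T) = 0.53862850
exp(-rT) = 0.99501447
N(d1) = 0.74253785; N(d2) = 0.70492839
C = S_0' * N(d1) - K * exp(-rT) * N(d2) = 0.87241895 * 0.74253785 - 0.8200 * 0.99501447 * 0.70492839 = 0.0726

Answer: Price = 0.0726


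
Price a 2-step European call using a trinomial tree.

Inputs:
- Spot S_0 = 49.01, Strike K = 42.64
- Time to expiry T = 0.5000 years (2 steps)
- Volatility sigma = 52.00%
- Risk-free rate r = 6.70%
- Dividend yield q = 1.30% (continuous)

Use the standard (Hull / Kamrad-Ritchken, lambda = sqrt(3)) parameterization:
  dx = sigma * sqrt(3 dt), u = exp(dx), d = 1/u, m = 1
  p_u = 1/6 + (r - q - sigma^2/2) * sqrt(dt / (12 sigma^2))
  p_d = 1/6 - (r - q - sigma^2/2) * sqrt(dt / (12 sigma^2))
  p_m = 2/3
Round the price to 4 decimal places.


Answer: Price = V(0,0) = 11.0052

Derivation:
dt = T/N = 0.250000; dx = sigma*sqrt(3*dt) = 0.450333
u = exp(dx) = 1.568835; d = 1/u = 0.637416
p_u = 0.144128, p_m = 0.666667, p_d = 0.189206
Discount per step: exp(-r*dt) = 0.983390
Stock lattice S(k, j) with j the centered position index:
  k=0: S(0,+0) = 49.0100
  k=1: S(1,-1) = 31.2397; S(1,+0) = 49.0100; S(1,+1) = 76.8886
  k=2: S(2,-2) = 19.9127; S(2,-1) = 31.2397; S(2,+0) = 49.0100; S(2,+1) = 76.8886; S(2,+2) = 120.6255
Terminal payoffs V(N, j) = max(S_T - K, 0):
  V(2,-2) = 0.000000; V(2,-1) = 0.000000; V(2,+0) = 6.370000; V(2,+1) = 34.248596; V(2,+2) = 77.985509
Backward induction: V(k, j) = exp(-r*dt) * [p_u * V(k+1, j+1) + p_m * V(k+1, j) + p_d * V(k+1, j-1)]
  V(1,-1) = exp(-r*dt) * [p_u*6.370000 + p_m*0.000000 + p_d*0.000000] = 0.902844
  V(1,+0) = exp(-r*dt) * [p_u*34.248596 + p_m*6.370000 + p_d*0.000000] = 9.030310
  V(1,+1) = exp(-r*dt) * [p_u*77.985509 + p_m*34.248596 + p_d*6.370000] = 34.691539
  V(0,+0) = exp(-r*dt) * [p_u*34.691539 + p_m*9.030310 + p_d*0.902844] = 11.005156


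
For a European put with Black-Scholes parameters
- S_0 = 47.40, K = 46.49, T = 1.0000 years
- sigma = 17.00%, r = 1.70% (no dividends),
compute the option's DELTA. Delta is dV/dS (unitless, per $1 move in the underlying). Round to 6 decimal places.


d1 = 0.2990293706; d2 = 0.1290293706
phi(d1) = 0.3814987078; exp(-qT) = 1.0000000000; exp(-rT) = 0.9831436846
N(-d1) = 0.3824588179
Delta = -exp(-qT) * N(-d1) = -1.0000000000 * 0.3824588179 = -0.382459

Answer: Delta = -0.382459


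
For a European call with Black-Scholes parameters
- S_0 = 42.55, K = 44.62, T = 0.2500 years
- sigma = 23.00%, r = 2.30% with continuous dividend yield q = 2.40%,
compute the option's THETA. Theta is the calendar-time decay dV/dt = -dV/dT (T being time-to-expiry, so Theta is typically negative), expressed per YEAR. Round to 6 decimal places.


Answer: Theta = -3.599318

Derivation:
d1 = -0.3577376868; d2 = -0.4727376868
phi(d1) = 0.3742142968; exp(-qT) = 0.9940179641; exp(-rT) = 0.9942664996
Theta = -S*exp(-qT)*phi(d1)*sigma/(2*sqrt(T)) - r*K*exp(-rT)*N(d2) + q*S*exp(-qT)*N(d1)
N(d1) = 0.3602698135; N(d2) = 0.3182001679; sqrt(T) = 0.5000000000
Term 1 = -42.5500 * 0.9940179641 * 0.3742142968 * 0.2300 / (2 * 0.5000000000) = -3.6403405153
Term 2 = -0.0230 * 44.6200 * 0.9942664996 * 0.3182001679 = -0.3246837948
Term 3 = 0.0240 * 42.5500 * 0.9940179641 * 0.3602698135 = 0.3657066975
Theta = -3.6403405153 + (-0.3246837948) + (0.3657066975) = -3.599318


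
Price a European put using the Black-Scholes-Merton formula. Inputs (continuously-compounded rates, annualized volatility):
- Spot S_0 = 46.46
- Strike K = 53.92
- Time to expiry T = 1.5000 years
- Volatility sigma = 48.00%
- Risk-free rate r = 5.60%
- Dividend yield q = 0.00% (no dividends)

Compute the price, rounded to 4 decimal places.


d1 = (ln(S/K) + (r - q + 0.5*sigma^2) * T) / (sigma * sqrt(T)) = 0.18352506
d2 = d1 - sigma * sqrt(T) = -0.40435248
exp(-rT) = 0.91943126; exp(-qT) = 1.00000000
P = K * exp(-rT) * N(-d2) - S_0 * exp(-qT) * N(-d1)
N(-d1) = 0.42719303; N(-d2) = 0.65702323
P = 53.9200 * 0.91943126 * 0.65702323 - 46.4600 * 1.00000000 * 0.42719303 = 12.7250

Answer: Price = 12.7250


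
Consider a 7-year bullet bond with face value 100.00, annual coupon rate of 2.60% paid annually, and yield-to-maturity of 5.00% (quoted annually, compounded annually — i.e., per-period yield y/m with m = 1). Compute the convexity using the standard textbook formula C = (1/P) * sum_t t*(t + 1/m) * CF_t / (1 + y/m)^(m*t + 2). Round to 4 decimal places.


Answer: Convexity = 45.4472

Derivation:
Coupon per period c = face * coupon_rate / m = 2.600000
Periods per year m = 1; per-period yield y/m = 0.050000
Number of cashflows N = 7
Cashflows (t years, CF_t, discount factor 1/(1+y/m)^(m*t), PV):
  t = 1.0000: CF_t = 2.600000, DF = 0.952381, PV = 2.476190
  t = 2.0000: CF_t = 2.600000, DF = 0.907029, PV = 2.358277
  t = 3.0000: CF_t = 2.600000, DF = 0.863838, PV = 2.245978
  t = 4.0000: CF_t = 2.600000, DF = 0.822702, PV = 2.139026
  t = 5.0000: CF_t = 2.600000, DF = 0.783526, PV = 2.037168
  t = 6.0000: CF_t = 2.600000, DF = 0.746215, PV = 1.940160
  t = 7.0000: CF_t = 102.600000, DF = 0.710681, PV = 72.915904
Price P = sum_t PV_t = 86.112704
Convexity numerator sum_t t*(t + 1/m) * CF_t / (1+y/m)^(m*t + 2):
  t = 1.0000: term = 4.491956
  t = 2.0000: term = 12.834159
  t = 3.0000: term = 24.446016
  t = 4.0000: term = 38.803201
  t = 5.0000: term = 55.433144
  t = 6.0000: term = 73.910858
  t = 7.0000: term = 3703.664989
Convexity = (1/P) * sum = 3913.584322 / 86.112704 = 45.447235


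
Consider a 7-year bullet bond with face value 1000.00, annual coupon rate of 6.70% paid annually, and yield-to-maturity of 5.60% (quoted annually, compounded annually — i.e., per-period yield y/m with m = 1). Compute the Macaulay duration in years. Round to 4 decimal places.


Coupon per period c = face * coupon_rate / m = 67.000000
Periods per year m = 1; per-period yield y/m = 0.056000
Number of cashflows N = 7
Cashflows (t years, CF_t, discount factor 1/(1+y/m)^(m*t), PV):
  t = 1.0000: CF_t = 67.000000, DF = 0.946970, PV = 63.446970
  t = 2.0000: CF_t = 67.000000, DF = 0.896752, PV = 60.082358
  t = 3.0000: CF_t = 67.000000, DF = 0.849197, PV = 56.896172
  t = 4.0000: CF_t = 67.000000, DF = 0.804163, PV = 53.878951
  t = 5.0000: CF_t = 67.000000, DF = 0.761518, PV = 51.021734
  t = 6.0000: CF_t = 67.000000, DF = 0.721135, PV = 48.316036
  t = 7.0000: CF_t = 1067.000000, DF = 0.682893, PV = 728.646683
Price P = sum_t PV_t = 1062.288902
Macaulay numerator sum_t t * PV_t:
  t * PV_t at t = 1.0000: 63.446970
  t * PV_t at t = 2.0000: 120.164715
  t * PV_t at t = 3.0000: 170.688516
  t * PV_t at t = 4.0000: 215.515803
  t * PV_t at t = 5.0000: 255.108669
  t * PV_t at t = 6.0000: 289.896214
  t * PV_t at t = 7.0000: 5100.526779
Macaulay duration D = (sum_t t * PV_t) / P = 6215.347666 / 1062.288902 = 5.850901

Answer: Macaulay duration = 5.8509 years


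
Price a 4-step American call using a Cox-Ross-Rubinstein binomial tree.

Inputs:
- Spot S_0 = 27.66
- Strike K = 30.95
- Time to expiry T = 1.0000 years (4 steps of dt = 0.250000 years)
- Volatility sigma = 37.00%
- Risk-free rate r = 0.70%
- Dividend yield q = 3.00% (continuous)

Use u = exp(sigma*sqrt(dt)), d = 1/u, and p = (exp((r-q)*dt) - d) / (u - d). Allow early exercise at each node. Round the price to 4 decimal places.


Answer: Price = V(0,0) = 2.7276

Derivation:
dt = T/N = 0.250000
u = exp(sigma*sqrt(dt)) = 1.203218; d = 1/u = 0.831104
p = (exp((r-q)*dt) - d) / (u - d) = 0.438474
Discount per step: exp(-r*dt) = 0.998252
Stock lattice S(k, i) with i counting down-moves:
  k=0: S(0,0) = 27.6600
  k=1: S(1,0) = 33.2810; S(1,1) = 22.9883
  k=2: S(2,0) = 40.0443; S(2,1) = 27.6600; S(2,2) = 19.1057
  k=3: S(3,0) = 48.1821; S(3,1) = 33.2810; S(3,2) = 22.9883; S(3,3) = 15.8788
  k=4: S(4,0) = 57.9736; S(4,1) = 40.0443; S(4,2) = 27.6600; S(4,3) = 19.1057; S(4,4) = 13.1970
Terminal payoffs V(N, i) = max(S_T - K, 0):
  V(4,0) = 27.023576; V(4,1) = 9.094339; V(4,2) = 0.000000; V(4,3) = 0.000000; V(4,4) = 0.000000
Backward induction: V(k, i) = exp(-r*dt) * [p * V(k+1, i) + (1-p) * V(k+1, i+1)]; then take max(V_cont, immediate exercise) for American.
  V(3,0) = exp(-r*dt) * [p*27.023576 + (1-p)*9.094339] = 16.926189; exercise = 17.232088; V(3,0) = max -> 17.232088
  V(3,1) = exp(-r*dt) * [p*9.094339 + (1-p)*0.000000] = 3.980655; exercise = 2.331022; V(3,1) = max -> 3.980655
  V(3,2) = exp(-r*dt) * [p*0.000000 + (1-p)*0.000000] = 0.000000; exercise = 0.000000; V(3,2) = max -> 0.000000
  V(3,3) = exp(-r*dt) * [p*0.000000 + (1-p)*0.000000] = 0.000000; exercise = 0.000000; V(3,3) = max -> 0.000000
  V(2,0) = exp(-r*dt) * [p*17.232088 + (1-p)*3.980655] = 9.773938; exercise = 9.094339; V(2,0) = max -> 9.773938
  V(2,1) = exp(-r*dt) * [p*3.980655 + (1-p)*0.000000] = 1.742360; exercise = 0.000000; V(2,1) = max -> 1.742360
  V(2,2) = exp(-r*dt) * [p*0.000000 + (1-p)*0.000000] = 0.000000; exercise = 0.000000; V(2,2) = max -> 0.000000
  V(1,0) = exp(-r*dt) * [p*9.773938 + (1-p)*1.742360] = 5.254791; exercise = 2.331022; V(1,0) = max -> 5.254791
  V(1,1) = exp(-r*dt) * [p*1.742360 + (1-p)*0.000000] = 0.762643; exercise = 0.000000; V(1,1) = max -> 0.762643
  V(0,0) = exp(-r*dt) * [p*5.254791 + (1-p)*0.762643] = 2.727554; exercise = 0.000000; V(0,0) = max -> 2.727554


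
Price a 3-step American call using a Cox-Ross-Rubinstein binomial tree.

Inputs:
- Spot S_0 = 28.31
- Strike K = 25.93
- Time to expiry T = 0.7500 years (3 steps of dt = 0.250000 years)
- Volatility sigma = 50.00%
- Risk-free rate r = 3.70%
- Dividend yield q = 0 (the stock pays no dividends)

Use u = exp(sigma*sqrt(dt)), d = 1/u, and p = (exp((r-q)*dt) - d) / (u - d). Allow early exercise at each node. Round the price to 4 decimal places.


dt = T/N = 0.250000
u = exp(sigma*sqrt(dt)) = 1.284025; d = 1/u = 0.778801
p = (exp((r-q)*dt) - d) / (u - d) = 0.456217
Discount per step: exp(-r*dt) = 0.990793
Stock lattice S(k, i) with i counting down-moves:
  k=0: S(0,0) = 28.3100
  k=1: S(1,0) = 36.3508; S(1,1) = 22.0479
  k=2: S(2,0) = 46.6753; S(2,1) = 28.3100; S(2,2) = 17.1709
  k=3: S(3,0) = 59.9323; S(3,1) = 36.3508; S(3,2) = 22.0479; S(3,3) = 13.3727
Terminal payoffs V(N, i) = max(S_T - K, 0):
  V(3,0) = 34.002270; V(3,1) = 10.420760; V(3,2) = 0.000000; V(3,3) = 0.000000
Backward induction: V(k, i) = exp(-r*dt) * [p * V(k+1, i) + (1-p) * V(k+1, i+1)]; then take max(V_cont, immediate exercise) for American.
  V(2,0) = exp(-r*dt) * [p*34.002270 + (1-p)*10.420760] = 20.984046; exercise = 20.745299; V(2,0) = max -> 20.984046
  V(2,1) = exp(-r*dt) * [p*10.420760 + (1-p)*0.000000] = 4.710356; exercise = 2.380000; V(2,1) = max -> 4.710356
  V(2,2) = exp(-r*dt) * [p*0.000000 + (1-p)*0.000000] = 0.000000; exercise = 0.000000; V(2,2) = max -> 0.000000
  V(1,0) = exp(-r*dt) * [p*20.984046 + (1-p)*4.710356] = 12.022964; exercise = 10.420760; V(1,0) = max -> 12.022964
  V(1,1) = exp(-r*dt) * [p*4.710356 + (1-p)*0.000000] = 2.129159; exercise = 0.000000; V(1,1) = max -> 2.129159
  V(0,0) = exp(-r*dt) * [p*12.022964 + (1-p)*2.129159] = 6.581719; exercise = 2.380000; V(0,0) = max -> 6.581719

Answer: Price = V(0,0) = 6.5817


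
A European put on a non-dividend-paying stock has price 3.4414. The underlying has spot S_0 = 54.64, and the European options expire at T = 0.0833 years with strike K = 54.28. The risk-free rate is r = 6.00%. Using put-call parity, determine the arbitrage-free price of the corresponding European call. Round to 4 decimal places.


Answer: Call price = 4.0720

Derivation:
Put-call parity: C - P = S_0 * exp(-qT) - K * exp(-rT).
S_0 * exp(-qT) = 54.6400 * 1.00000000 = 54.64000000
K * exp(-rT) = 54.2800 * 0.99501447 = 54.00938539
C = P + S*exp(-qT) - K*exp(-rT)
C = 3.4414 + 54.64000000 - 54.00938539 = 4.0720


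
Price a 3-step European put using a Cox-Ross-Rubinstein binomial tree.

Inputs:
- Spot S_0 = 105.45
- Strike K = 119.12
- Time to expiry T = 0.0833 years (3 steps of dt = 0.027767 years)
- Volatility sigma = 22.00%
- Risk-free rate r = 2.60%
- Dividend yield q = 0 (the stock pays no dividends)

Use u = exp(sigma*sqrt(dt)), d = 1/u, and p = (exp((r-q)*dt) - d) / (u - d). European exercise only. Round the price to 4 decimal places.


Answer: Price = V(0,0) = 13.4123

Derivation:
dt = T/N = 0.027767
u = exp(sigma*sqrt(dt)) = 1.037340; d = 1/u = 0.964004
p = (exp((r-q)*dt) - d) / (u - d) = 0.500684
Discount per step: exp(-r*dt) = 0.999278
Stock lattice S(k, i) with i counting down-moves:
  k=0: S(0,0) = 105.4500
  k=1: S(1,0) = 109.3875; S(1,1) = 101.6543
  k=2: S(2,0) = 113.4719; S(2,1) = 105.4500; S(2,2) = 97.9952
  k=3: S(3,0) = 117.7089; S(3,1) = 109.3875; S(3,2) = 101.6543; S(3,3) = 94.4678
Terminal payoffs V(N, i) = max(K - S_T, 0):
  V(3,0) = 1.411067; V(3,1) = 9.732542; V(3,2) = 17.465727; V(3,3) = 24.652212
Backward induction: V(k, i) = exp(-r*dt) * [p * V(k+1, i) + (1-p) * V(k+1, i+1)].
  V(2,0) = exp(-r*dt) * [p*1.411067 + (1-p)*9.732542] = 5.562095
  V(2,1) = exp(-r*dt) * [p*9.732542 + (1-p)*17.465727] = 13.584034
  V(2,2) = exp(-r*dt) * [p*17.465727 + (1-p)*24.652212] = 21.038859
  V(1,0) = exp(-r*dt) * [p*5.562095 + (1-p)*13.584034] = 9.560673
  V(1,1) = exp(-r*dt) * [p*13.584034 + (1-p)*21.038859] = 17.293858
  V(0,0) = exp(-r*dt) * [p*9.560673 + (1-p)*17.293858] = 13.412289


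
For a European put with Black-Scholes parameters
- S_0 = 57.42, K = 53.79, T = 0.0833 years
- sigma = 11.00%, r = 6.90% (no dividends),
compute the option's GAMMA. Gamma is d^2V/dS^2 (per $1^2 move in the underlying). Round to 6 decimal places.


d1 = 2.2539044596; d2 = 2.2221565463
phi(d1) = 0.0314617993; exp(-qT) = 1.0000000000; exp(-rT) = 0.9942687864
Gamma = exp(-qT) * phi(d1) / (S * sigma * sqrt(T)) = 1.0000000000 * 0.0314617993 / (57.4200 * 0.1100 * 0.2886173938) = 0.017259

Answer: Gamma = 0.017259


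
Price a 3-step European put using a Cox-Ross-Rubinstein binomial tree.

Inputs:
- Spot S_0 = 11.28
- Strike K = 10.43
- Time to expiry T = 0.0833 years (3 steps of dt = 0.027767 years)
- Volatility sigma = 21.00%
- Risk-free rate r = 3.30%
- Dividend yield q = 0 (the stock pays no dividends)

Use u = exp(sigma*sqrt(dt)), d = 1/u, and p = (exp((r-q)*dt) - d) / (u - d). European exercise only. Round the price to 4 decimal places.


Answer: Price = V(0,0) = 0.0333

Derivation:
dt = T/N = 0.027767
u = exp(sigma*sqrt(dt)) = 1.035612; d = 1/u = 0.965612
p = (exp((r-q)*dt) - d) / (u - d) = 0.504349
Discount per step: exp(-r*dt) = 0.999084
Stock lattice S(k, i) with i counting down-moves:
  k=0: S(0,0) = 11.2800
  k=1: S(1,0) = 11.6817; S(1,1) = 10.8921
  k=2: S(2,0) = 12.0977; S(2,1) = 11.2800; S(2,2) = 10.5175
  k=3: S(3,0) = 12.5286; S(3,1) = 11.6817; S(3,2) = 10.8921; S(3,3) = 10.1559
Terminal payoffs V(N, i) = max(K - S_T, 0):
  V(3,0) = 0.000000; V(3,1) = 0.000000; V(3,2) = 0.000000; V(3,3) = 0.274126
Backward induction: V(k, i) = exp(-r*dt) * [p * V(k+1, i) + (1-p) * V(k+1, i+1)].
  V(2,0) = exp(-r*dt) * [p*0.000000 + (1-p)*0.000000] = 0.000000
  V(2,1) = exp(-r*dt) * [p*0.000000 + (1-p)*0.000000] = 0.000000
  V(2,2) = exp(-r*dt) * [p*0.000000 + (1-p)*0.274126] = 0.135747
  V(1,0) = exp(-r*dt) * [p*0.000000 + (1-p)*0.000000] = 0.000000
  V(1,1) = exp(-r*dt) * [p*0.000000 + (1-p)*0.135747] = 0.067221
  V(0,0) = exp(-r*dt) * [p*0.000000 + (1-p)*0.067221] = 0.033288


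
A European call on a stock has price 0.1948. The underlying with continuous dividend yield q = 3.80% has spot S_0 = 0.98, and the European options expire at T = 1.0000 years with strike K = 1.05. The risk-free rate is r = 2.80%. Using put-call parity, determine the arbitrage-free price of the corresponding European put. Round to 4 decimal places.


Put-call parity: C - P = S_0 * exp(-qT) - K * exp(-rT).
S_0 * exp(-qT) = 0.9800 * 0.96271294 = 0.94345868
K * exp(-rT) = 1.0500 * 0.97238837 = 1.02100779
P = C - S*exp(-qT) + K*exp(-rT)
P = 0.1948 - 0.94345868 + 1.02100779 = 0.2723

Answer: Put price = 0.2723


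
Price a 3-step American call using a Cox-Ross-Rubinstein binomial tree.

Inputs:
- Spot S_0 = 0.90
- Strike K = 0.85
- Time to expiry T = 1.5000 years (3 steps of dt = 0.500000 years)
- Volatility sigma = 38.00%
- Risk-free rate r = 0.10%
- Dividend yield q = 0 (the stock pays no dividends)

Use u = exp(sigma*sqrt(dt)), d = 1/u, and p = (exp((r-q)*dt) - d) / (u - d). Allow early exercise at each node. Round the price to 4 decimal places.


Answer: Price = V(0,0) = 0.1998

Derivation:
dt = T/N = 0.500000
u = exp(sigma*sqrt(dt)) = 1.308263; d = 1/u = 0.764372
p = (exp((r-q)*dt) - d) / (u - d) = 0.434146
Discount per step: exp(-r*dt) = 0.999500
Stock lattice S(k, i) with i counting down-moves:
  k=0: S(0,0) = 0.9000
  k=1: S(1,0) = 1.1774; S(1,1) = 0.6879
  k=2: S(2,0) = 1.5404; S(2,1) = 0.9000; S(2,2) = 0.5258
  k=3: S(3,0) = 2.0152; S(3,1) = 1.1774; S(3,2) = 0.6879; S(3,3) = 0.4019
Terminal payoffs V(N, i) = max(S_T - K, 0):
  V(3,0) = 1.165246; V(3,1) = 0.327437; V(3,2) = 0.000000; V(3,3) = 0.000000
Backward induction: V(k, i) = exp(-r*dt) * [p * V(k+1, i) + (1-p) * V(k+1, i+1)]; then take max(V_cont, immediate exercise) for American.
  V(2,0) = exp(-r*dt) * [p*1.165246 + (1-p)*0.327437] = 0.690823; exercise = 0.690398; V(2,0) = max -> 0.690823
  V(2,1) = exp(-r*dt) * [p*0.327437 + (1-p)*0.000000] = 0.142084; exercise = 0.050000; V(2,1) = max -> 0.142084
  V(2,2) = exp(-r*dt) * [p*0.000000 + (1-p)*0.000000] = 0.000000; exercise = 0.000000; V(2,2) = max -> 0.000000
  V(1,0) = exp(-r*dt) * [p*0.690823 + (1-p)*0.142084] = 0.380127; exercise = 0.327437; V(1,0) = max -> 0.380127
  V(1,1) = exp(-r*dt) * [p*0.142084 + (1-p)*0.000000] = 0.061654; exercise = 0.000000; V(1,1) = max -> 0.061654
  V(0,0) = exp(-r*dt) * [p*0.380127 + (1-p)*0.061654] = 0.199818; exercise = 0.050000; V(0,0) = max -> 0.199818


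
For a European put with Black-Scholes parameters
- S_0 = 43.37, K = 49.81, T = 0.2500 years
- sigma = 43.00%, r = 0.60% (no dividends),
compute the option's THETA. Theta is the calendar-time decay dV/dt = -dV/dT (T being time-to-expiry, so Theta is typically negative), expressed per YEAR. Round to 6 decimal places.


d1 = -0.5294665546; d2 = -0.7444665546
phi(d1) = 0.3467656979; exp(-qT) = 1.0000000000; exp(-rT) = 0.9985011244
Theta = -S*exp(-qT)*phi(d1)*sigma/(2*sqrt(T)) + r*K*exp(-rT)*N(-d2) - q*S*exp(-qT)*N(-d1)
N(-d1) = 0.7017590802; N(-d2) = 0.7717028661; sqrt(T) = 0.5000000000
Term 1 = -43.3700 * 1.0000000000 * 0.3467656979 * 0.4300 / (2 * 0.5000000000) = -6.4668681767
Term 2 = 0.0060 * 49.8100 * 0.9985011244 * 0.7717028661 = 0.2302854312
Term 3 = 0 (no dividend yield, q = 0)
Theta = -6.4668681767 + (0.2302854312) + (0.0000000000) = -6.236583

Answer: Theta = -6.236583


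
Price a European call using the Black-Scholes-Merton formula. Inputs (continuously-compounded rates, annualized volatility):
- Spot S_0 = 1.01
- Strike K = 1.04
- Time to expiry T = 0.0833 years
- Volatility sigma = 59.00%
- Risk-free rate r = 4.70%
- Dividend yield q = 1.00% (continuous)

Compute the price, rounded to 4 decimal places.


Answer: Price = 0.0568

Derivation:
d1 = (ln(S/K) + (r - q + 0.5*sigma^2) * T) / (sigma * sqrt(T)) = -0.06864943
d2 = d1 - sigma * sqrt(T) = -0.23893369
exp(-rT) = 0.99609255; exp(-qT) = 0.99916735
C = S_0 * exp(-qT) * N(d1) - K * exp(-rT) * N(d2)
N(d1) = 0.47263434; N(d2) = 0.40557850
C = 1.0100 * 0.99916735 * 0.47263434 - 1.0400 * 0.99609255 * 0.40557850 = 0.0568


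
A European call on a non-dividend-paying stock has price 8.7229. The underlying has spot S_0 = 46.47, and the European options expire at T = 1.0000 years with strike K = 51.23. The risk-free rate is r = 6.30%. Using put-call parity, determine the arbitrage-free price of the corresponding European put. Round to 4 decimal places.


Put-call parity: C - P = S_0 * exp(-qT) - K * exp(-rT).
S_0 * exp(-qT) = 46.4700 * 1.00000000 = 46.47000000
K * exp(-rT) = 51.2300 * 0.93894347 = 48.10207416
P = C - S*exp(-qT) + K*exp(-rT)
P = 8.7229 - 46.47000000 + 48.10207416 = 10.3550

Answer: Put price = 10.3550


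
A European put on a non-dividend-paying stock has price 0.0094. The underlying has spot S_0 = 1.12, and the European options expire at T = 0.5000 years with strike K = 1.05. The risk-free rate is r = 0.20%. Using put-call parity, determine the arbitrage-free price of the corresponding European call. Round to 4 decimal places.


Answer: Call price = 0.0804

Derivation:
Put-call parity: C - P = S_0 * exp(-qT) - K * exp(-rT).
S_0 * exp(-qT) = 1.1200 * 1.00000000 = 1.12000000
K * exp(-rT) = 1.0500 * 0.99900050 = 1.04895052
C = P + S*exp(-qT) - K*exp(-rT)
C = 0.0094 + 1.12000000 - 1.04895052 = 0.0804


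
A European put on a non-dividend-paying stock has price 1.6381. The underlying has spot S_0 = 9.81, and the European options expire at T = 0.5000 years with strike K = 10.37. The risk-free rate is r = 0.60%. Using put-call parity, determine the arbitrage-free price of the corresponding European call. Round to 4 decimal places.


Put-call parity: C - P = S_0 * exp(-qT) - K * exp(-rT).
S_0 * exp(-qT) = 9.8100 * 1.00000000 = 9.81000000
K * exp(-rT) = 10.3700 * 0.99700450 = 10.33893662
C = P + S*exp(-qT) - K*exp(-rT)
C = 1.6381 + 9.81000000 - 10.33893662 = 1.1092

Answer: Call price = 1.1092


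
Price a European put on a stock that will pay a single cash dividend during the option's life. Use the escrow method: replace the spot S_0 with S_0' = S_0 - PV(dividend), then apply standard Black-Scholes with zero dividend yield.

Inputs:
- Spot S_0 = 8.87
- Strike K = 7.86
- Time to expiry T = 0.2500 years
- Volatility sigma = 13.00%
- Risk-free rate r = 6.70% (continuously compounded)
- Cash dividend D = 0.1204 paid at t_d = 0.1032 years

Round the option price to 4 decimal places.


Answer: Price = 0.0058

Derivation:
PV(D) = D * exp(-r * t_d) = 0.1204 * 0.99310945 = 0.11957038
S_0' = S_0 - PV(D) = 8.8700 - 0.11957038 = 8.75042962
d1 = (ln(S_0'/K) + (r + sigma^2/2)*T) / (sigma*sqrt(T)) = 1.94121065
d2 = d1 - sigma*sqrt(T) = 1.87621065
exp(-rT) = 0.98338950
N(-d1) = 0.02611637; N(-d2) = 0.03031318
P = K * exp(-rT) * N(-d2) - S_0' * N(-d1) = 7.8600 * 0.98338950 * 0.03031318 - 8.75042962 * 0.02611637 = 0.0058


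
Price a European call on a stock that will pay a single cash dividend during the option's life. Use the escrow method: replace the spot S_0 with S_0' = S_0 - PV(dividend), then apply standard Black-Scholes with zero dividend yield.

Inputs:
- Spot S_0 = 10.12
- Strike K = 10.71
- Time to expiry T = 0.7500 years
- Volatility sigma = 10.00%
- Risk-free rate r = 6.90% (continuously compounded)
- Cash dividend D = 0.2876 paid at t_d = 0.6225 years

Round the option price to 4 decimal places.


Answer: Price = 0.2070

Derivation:
PV(D) = D * exp(-r * t_d) = 0.2876 * 0.95795689 = 0.27550840
S_0' = S_0 - PV(D) = 10.1200 - 0.27550840 = 9.84449160
d1 = (ln(S_0'/K) + (r + sigma^2/2)*T) / (sigma*sqrt(T)) = -0.33215901
d2 = d1 - sigma*sqrt(T) = -0.41876155
exp(-rT) = 0.94956623
N(d1) = 0.36988460; N(d2) = 0.33769520
C = S_0' * N(d1) - K * exp(-rT) * N(d2) = 9.84449160 * 0.36988460 - 10.7100 * 0.94956623 * 0.33769520 = 0.2070


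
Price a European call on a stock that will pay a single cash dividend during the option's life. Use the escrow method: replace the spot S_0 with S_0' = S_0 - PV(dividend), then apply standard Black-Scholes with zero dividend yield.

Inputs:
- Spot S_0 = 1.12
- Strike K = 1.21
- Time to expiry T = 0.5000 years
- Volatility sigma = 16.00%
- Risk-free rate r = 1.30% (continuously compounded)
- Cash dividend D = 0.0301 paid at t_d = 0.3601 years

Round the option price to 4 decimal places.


Answer: Price = 0.0138

Derivation:
PV(D) = D * exp(-r * t_d) = 0.0301 * 0.99532964 = 0.02995942
S_0' = S_0 - PV(D) = 1.1200 - 0.02995942 = 1.09004058
d1 = (ln(S_0'/K) + (r + sigma^2/2)*T) / (sigma*sqrt(T)) = -0.80880144
d2 = d1 - sigma*sqrt(T) = -0.92193852
exp(-rT) = 0.99352108
N(d1) = 0.20931469; N(d2) = 0.17828032
C = S_0' * N(d1) - K * exp(-rT) * N(d2) = 1.09004058 * 0.20931469 - 1.2100 * 0.99352108 * 0.17828032 = 0.0138


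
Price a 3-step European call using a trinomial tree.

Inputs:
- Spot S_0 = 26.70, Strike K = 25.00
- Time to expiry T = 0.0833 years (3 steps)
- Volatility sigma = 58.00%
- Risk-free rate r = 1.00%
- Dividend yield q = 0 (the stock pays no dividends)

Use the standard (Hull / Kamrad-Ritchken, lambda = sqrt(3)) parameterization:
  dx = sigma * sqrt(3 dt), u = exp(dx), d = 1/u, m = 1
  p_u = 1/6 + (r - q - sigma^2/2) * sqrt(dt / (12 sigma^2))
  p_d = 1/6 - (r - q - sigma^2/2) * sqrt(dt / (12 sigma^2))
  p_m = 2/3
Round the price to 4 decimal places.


dt = T/N = 0.027767; dx = sigma*sqrt(3*dt) = 0.167398
u = exp(dx) = 1.182225; d = 1/u = 0.845863
p_u = 0.153546, p_m = 0.666667, p_d = 0.179787
Discount per step: exp(-r*dt) = 0.999722
Stock lattice S(k, j) with j the centered position index:
  k=0: S(0,+0) = 26.7000
  k=1: S(1,-1) = 22.5845; S(1,+0) = 26.7000; S(1,+1) = 31.5654
  k=2: S(2,-2) = 19.1034; S(2,-1) = 22.5845; S(2,+0) = 26.7000; S(2,+1) = 31.5654; S(2,+2) = 37.3174
  k=3: S(3,-3) = 16.1589; S(3,-2) = 19.1034; S(3,-1) = 22.5845; S(3,+0) = 26.7000; S(3,+1) = 31.5654; S(3,+2) = 37.3174; S(3,+3) = 44.1176
Terminal payoffs V(N, j) = max(S_T - K, 0):
  V(3,-3) = 0.000000; V(3,-2) = 0.000000; V(3,-1) = 0.000000; V(3,+0) = 1.700000; V(3,+1) = 6.565402; V(3,+2) = 12.317401; V(3,+3) = 19.117557
Backward induction: V(k, j) = exp(-r*dt) * [p_u * V(k+1, j+1) + p_m * V(k+1, j) + p_d * V(k+1, j-1)]
  V(2,-2) = exp(-r*dt) * [p_u*0.000000 + p_m*0.000000 + p_d*0.000000] = 0.000000
  V(2,-1) = exp(-r*dt) * [p_u*1.700000 + p_m*0.000000 + p_d*0.000000] = 0.260956
  V(2,+0) = exp(-r*dt) * [p_u*6.565402 + p_m*1.700000 + p_d*0.000000] = 2.140831
  V(2,+1) = exp(-r*dt) * [p_u*12.317401 + p_m*6.565402 + p_d*1.700000] = 6.572038
  V(2,+2) = exp(-r*dt) * [p_u*19.117557 + p_m*12.317401 + p_d*6.565402] = 12.323981
  V(1,-1) = exp(-r*dt) * [p_u*2.140831 + p_m*0.260956 + p_d*0.000000] = 0.502548
  V(1,+0) = exp(-r*dt) * [p_u*6.572038 + p_m*2.140831 + p_d*0.260956] = 2.482559
  V(1,+1) = exp(-r*dt) * [p_u*12.323981 + p_m*6.572038 + p_d*2.140831] = 6.656704
  V(0,+0) = exp(-r*dt) * [p_u*6.656704 + p_m*2.482559 + p_d*0.502548] = 2.766734

Answer: Price = V(0,0) = 2.7667


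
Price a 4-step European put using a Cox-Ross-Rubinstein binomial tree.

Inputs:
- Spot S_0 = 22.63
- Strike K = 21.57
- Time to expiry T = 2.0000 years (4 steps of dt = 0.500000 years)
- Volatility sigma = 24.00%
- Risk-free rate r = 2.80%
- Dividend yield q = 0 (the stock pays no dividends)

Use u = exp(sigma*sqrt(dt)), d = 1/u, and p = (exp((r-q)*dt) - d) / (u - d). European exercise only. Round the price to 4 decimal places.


Answer: Price = V(0,0) = 1.8952

Derivation:
dt = T/N = 0.500000
u = exp(sigma*sqrt(dt)) = 1.184956; d = 1/u = 0.843913
p = (exp((r-q)*dt) - d) / (u - d) = 0.499014
Discount per step: exp(-r*dt) = 0.986098
Stock lattice S(k, i) with i counting down-moves:
  k=0: S(0,0) = 22.6300
  k=1: S(1,0) = 26.8156; S(1,1) = 19.0978
  k=2: S(2,0) = 31.7753; S(2,1) = 22.6300; S(2,2) = 16.1168
  k=3: S(3,0) = 37.6523; S(3,1) = 26.8156; S(3,2) = 19.0978; S(3,3) = 13.6012
  k=4: S(4,0) = 44.6163; S(4,1) = 31.7753; S(4,2) = 22.6300; S(4,3) = 16.1168; S(4,4) = 11.4783
Terminal payoffs V(N, i) = max(K - S_T, 0):
  V(4,0) = 0.000000; V(4,1) = 0.000000; V(4,2) = 0.000000; V(4,3) = 5.453152; V(4,4) = 10.091750
Backward induction: V(k, i) = exp(-r*dt) * [p * V(k+1, i) + (1-p) * V(k+1, i+1)].
  V(3,0) = exp(-r*dt) * [p*0.000000 + (1-p)*0.000000] = 0.000000
  V(3,1) = exp(-r*dt) * [p*0.000000 + (1-p)*0.000000] = 0.000000
  V(3,2) = exp(-r*dt) * [p*0.000000 + (1-p)*5.453152] = 2.693970
  V(3,3) = exp(-r*dt) * [p*5.453152 + (1-p)*10.091750] = 7.668903
  V(2,0) = exp(-r*dt) * [p*0.000000 + (1-p)*0.000000] = 0.000000
  V(2,1) = exp(-r*dt) * [p*0.000000 + (1-p)*2.693970] = 1.330877
  V(2,2) = exp(-r*dt) * [p*2.693970 + (1-p)*7.668903] = 5.114237
  V(1,0) = exp(-r*dt) * [p*0.000000 + (1-p)*1.330877] = 0.657481
  V(1,1) = exp(-r*dt) * [p*1.330877 + (1-p)*5.114237] = 3.181432
  V(0,0) = exp(-r*dt) * [p*0.657481 + (1-p)*3.181432] = 1.895224


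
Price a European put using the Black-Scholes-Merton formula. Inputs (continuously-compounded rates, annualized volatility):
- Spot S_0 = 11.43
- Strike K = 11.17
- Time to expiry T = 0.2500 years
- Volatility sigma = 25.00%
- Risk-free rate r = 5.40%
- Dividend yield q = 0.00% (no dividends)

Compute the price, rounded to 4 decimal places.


Answer: Price = 0.3782

Derivation:
d1 = (ln(S/K) + (r - q + 0.5*sigma^2) * T) / (sigma * sqrt(T)) = 0.35457892
d2 = d1 - sigma * sqrt(T) = 0.22957892
exp(-rT) = 0.98659072; exp(-qT) = 1.00000000
P = K * exp(-rT) * N(-d2) - S_0 * exp(-qT) * N(-d1)
N(-d1) = 0.36145254; N(-d2) = 0.40920950
P = 11.1700 * 0.98659072 * 0.40920950 - 11.4300 * 1.00000000 * 0.36145254 = 0.3782


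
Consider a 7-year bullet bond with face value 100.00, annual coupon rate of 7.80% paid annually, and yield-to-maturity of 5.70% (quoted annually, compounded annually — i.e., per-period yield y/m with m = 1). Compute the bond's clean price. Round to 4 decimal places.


Answer: Price = 111.8490

Derivation:
Coupon per period c = face * coupon_rate / m = 7.800000
Periods per year m = 1; per-period yield y/m = 0.057000
Number of cashflows N = 7
Cashflows (t years, CF_t, discount factor 1/(1+y/m)^(m*t), PV):
  t = 1.0000: CF_t = 7.800000, DF = 0.946074, PV = 7.379376
  t = 2.0000: CF_t = 7.800000, DF = 0.895056, PV = 6.981434
  t = 3.0000: CF_t = 7.800000, DF = 0.846789, PV = 6.604952
  t = 4.0000: CF_t = 7.800000, DF = 0.801125, PV = 6.248772
  t = 5.0000: CF_t = 7.800000, DF = 0.757923, PV = 5.911799
  t = 6.0000: CF_t = 7.800000, DF = 0.717051, PV = 5.592998
  t = 7.0000: CF_t = 107.800000, DF = 0.678383, PV = 73.129710
Price P = sum_t PV_t = 111.849040
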